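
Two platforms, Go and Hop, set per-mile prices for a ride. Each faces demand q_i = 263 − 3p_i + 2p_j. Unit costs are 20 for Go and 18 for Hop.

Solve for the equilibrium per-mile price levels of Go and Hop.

Go's profit: π = (p_{Go} − 20)(263 − 3p_{Go} + 2p_{Hop}).
∂π/∂p_{Go} = 323 − 6p_{Go} + 2p_{Hop} = 0 ⇒ p_{Go} = 323/6 + (1/3)p_{Hop}.
Similarly p_{Hop} = 317/6 + (1/3)p_{Go}.
Plugging p_{Hop} into Go's best response: p_{Go} = 323/6 + (1/3)(317/6 + (1/3)p_{Go}) ⇒ (8/9)p_{Go} = 643/9, so p_{Go} = 80.375.
Then p_{Hop} = 317/6 + (1/3)·80.375 = 79.625.

80.375, 79.625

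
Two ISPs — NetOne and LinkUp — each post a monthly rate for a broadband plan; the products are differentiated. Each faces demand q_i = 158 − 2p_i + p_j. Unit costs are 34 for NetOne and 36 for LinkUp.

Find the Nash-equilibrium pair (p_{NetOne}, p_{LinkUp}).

NetOne's profit: π = (p_{NetOne} − 34)(158 − 2p_{NetOne} + p_{LinkUp}).
∂π/∂p_{NetOne} = 226 − 4p_{NetOne} + p_{LinkUp} = 0 ⇒ p_{NetOne} = 56.5 + 0.25p_{LinkUp}.
Similarly p_{LinkUp} = 57.5 + 0.25p_{NetOne}.
Plugging p_{LinkUp} into NetOne's best response: p_{NetOne} = 56.5 + 0.25(57.5 + 0.25p_{NetOne}) ⇒ 0.9375p_{NetOne} = 70.875, so p_{NetOne} = 75.6.
Then p_{LinkUp} = 57.5 + 0.25·75.6 = 76.4.

75.6, 76.4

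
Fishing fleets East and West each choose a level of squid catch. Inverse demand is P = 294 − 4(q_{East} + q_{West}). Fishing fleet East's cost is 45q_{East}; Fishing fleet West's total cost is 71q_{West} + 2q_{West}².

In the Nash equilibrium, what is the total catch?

36.05

Fishing fleet East's profit: π = q_{East}(294 − 4(q_{East} + q_{West})) − 45q_{East}.
∂π/∂q_{East} = 249 − 8q_{East} − 4q_{West} = 0, so q_{East} = 31.125 − 0.5q_{West}.
For West: ∂π/∂q_{West} = 223 − 12q_{West} − 4q_{East} = 0 ⇒ q_{West} = 223/12 − (1/3)q_{East}.
Plugging q_{West} into East's best response: q_{East} = 31.125 − 0.5(223/12 − (1/3)q_{East}) ⇒ (5/6)q_{East} = 131/6, so q_{East} = 26.2.
Then q_{West} = 223/12 − (1/3)·26.2 = 9.85.
Total catch: 26.2 + 9.85 = 36.05.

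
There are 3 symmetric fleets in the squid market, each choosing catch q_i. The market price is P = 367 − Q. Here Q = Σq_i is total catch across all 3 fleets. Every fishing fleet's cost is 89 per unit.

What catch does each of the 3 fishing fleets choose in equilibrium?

69.5

A representative fishing fleet's profit is π_i = q_i(367 − Q) − 89q_i, with Q = q_i + Σ_{j≠i} q_j.
First-order condition: 278 − 2q_i − Σ_{j≠i} q_j = 0.
In a symmetric equilibrium every fishing fleet chooses the same q, so Σ_{j≠i} q_j = 2q. The condition becomes 278 − 4q = 0, giving q = 278/4 = 69.5.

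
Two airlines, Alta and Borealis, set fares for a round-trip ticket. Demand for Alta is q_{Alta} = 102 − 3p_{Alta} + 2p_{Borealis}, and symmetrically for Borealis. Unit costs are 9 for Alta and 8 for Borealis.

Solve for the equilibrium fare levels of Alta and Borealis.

Alta's profit: π = (p_{Alta} − 9)(102 − 3p_{Alta} + 2p_{Borealis}).
∂π/∂p_{Alta} = 129 − 6p_{Alta} + 2p_{Borealis} = 0 ⇒ p_{Alta} = 21.5 + (1/3)p_{Borealis}.
Similarly p_{Borealis} = 21 + (1/3)p_{Alta}.
Substituting the second reaction function into the first: p_{Alta} = 21.5 + (1/3)(21 + (1/3)p_{Alta}), which gives (8/9)p_{Alta} = 28.5 ⇒ p_{Alta} = 32.0625.
Then p_{Borealis} = 21 + (1/3)·32.0625 = 31.6875.

32.0625, 31.6875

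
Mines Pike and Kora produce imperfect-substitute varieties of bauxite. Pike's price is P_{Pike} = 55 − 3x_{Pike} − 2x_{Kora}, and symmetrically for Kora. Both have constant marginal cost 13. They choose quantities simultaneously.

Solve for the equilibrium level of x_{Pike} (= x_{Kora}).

Mine Pike's profit: π = x_{Pike}(55 − 3x_{Pike} − 2x_{Kora}) − 13x_{Pike}.
∂π/∂x_{Pike} = 42 − 6x_{Pike} − 2x_{Kora} = 0 ⇒ x_{Pike} = 7 − (1/3)x_{Kora}.
The game is symmetric, so in equilibrium x_{Kora} = x_{Pike}: the reaction function gives (4/3)x_{Pike} = 7, hence x_{Pike} = 5.25.

5.25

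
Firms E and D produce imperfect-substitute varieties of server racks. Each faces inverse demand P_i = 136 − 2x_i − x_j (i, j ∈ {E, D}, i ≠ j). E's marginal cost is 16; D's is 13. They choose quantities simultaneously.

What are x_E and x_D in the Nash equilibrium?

Firm E's profit: π = x_E(136 − 2x_E − x_D) − 16x_E.
∂π/∂x_E = 120 − 4x_E − x_D = 0 ⇒ x_E = 30 − 0.25x_D.
Similarly x_D = 30.75 − 0.25x_E.
Substituting the second reaction function into the first: x_E = 30 − 0.25(30.75 − 0.25x_E), which gives 0.9375x_E = 22.3125 ⇒ x_E = 23.8.
Then x_D = 30.75 − 0.25·23.8 = 24.8.

23.8, 24.8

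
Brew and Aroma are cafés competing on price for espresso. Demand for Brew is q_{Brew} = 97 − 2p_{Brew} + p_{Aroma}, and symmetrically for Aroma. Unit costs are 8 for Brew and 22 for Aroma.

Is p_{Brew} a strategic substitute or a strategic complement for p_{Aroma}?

strategic complements

Brew's profit: π = (p_{Brew} − 8)(97 − 2p_{Brew} + p_{Aroma}).
∂π/∂p_{Brew} = 113 − 4p_{Brew} + p_{Aroma} = 0 ⇒ p_{Brew} = 28.25 + 0.25p_{Aroma}.
The best-response slope dp_{Brew}/dp_{Aroma} = 0.25 > 0: the reaction function is upward-sloping, so the choices are strategic complements.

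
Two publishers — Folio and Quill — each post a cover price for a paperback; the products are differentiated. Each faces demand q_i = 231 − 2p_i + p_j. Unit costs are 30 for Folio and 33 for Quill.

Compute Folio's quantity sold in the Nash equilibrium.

Folio's profit: π = (p_{Folio} − 30)(231 − 2p_{Folio} + p_{Quill}).
∂π/∂p_{Folio} = 291 − 4p_{Folio} + p_{Quill} = 0 ⇒ p_{Folio} = 72.75 + 0.25p_{Quill}.
Similarly p_{Quill} = 74.25 + 0.25p_{Folio}.
Solving the two reaction functions simultaneously: (1 − (0.25)(0.25))p_{Folio} = 72.75 + 0.25·74.25, so 0.9375p_{Folio} = 91.3125 and p_{Folio} = 97.4.
Then p_{Quill} = 74.25 + 0.25·97.4 = 98.6.
q_{Folio} = 231 − 2·97.4 + 98.6 = 134.8.

134.8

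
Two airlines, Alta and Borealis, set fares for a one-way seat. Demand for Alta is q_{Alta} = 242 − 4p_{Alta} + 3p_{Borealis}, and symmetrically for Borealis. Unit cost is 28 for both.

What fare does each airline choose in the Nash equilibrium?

Alta's profit: π = (p_{Alta} − 28)(242 − 4p_{Alta} + 3p_{Borealis}).
∂π/∂p_{Alta} = 354 − 8p_{Alta} + 3p_{Borealis} = 0 ⇒ p_{Alta} = 44.25 + 0.375p_{Borealis}.
The game is symmetric, so in equilibrium p_{Borealis} = p_{Alta}: the reaction function gives 0.625p_{Alta} = 44.25, hence p_{Alta} = 70.8.

70.8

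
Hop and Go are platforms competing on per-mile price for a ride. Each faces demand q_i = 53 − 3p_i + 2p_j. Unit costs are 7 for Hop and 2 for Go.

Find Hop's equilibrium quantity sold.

Hop's profit: π = (p_{Hop} − 7)(53 − 3p_{Hop} + 2p_{Go}).
∂π/∂p_{Hop} = 74 − 6p_{Hop} + 2p_{Go} = 0 ⇒ p_{Hop} = 37/3 + (1/3)p_{Go}.
Similarly p_{Go} = 59/6 + (1/3)p_{Hop}.
Plugging p_{Go} into Hop's best response: p_{Hop} = 37/3 + (1/3)(59/6 + (1/3)p_{Hop}) ⇒ (8/9)p_{Hop} = 281/18, so p_{Hop} = 17.5625.
Then p_{Go} = 59/6 + (1/3)·17.5625 = 15.6875.
q_{Hop} = 53 − 3·17.5625 + 2·15.6875 = 31.6875.

31.6875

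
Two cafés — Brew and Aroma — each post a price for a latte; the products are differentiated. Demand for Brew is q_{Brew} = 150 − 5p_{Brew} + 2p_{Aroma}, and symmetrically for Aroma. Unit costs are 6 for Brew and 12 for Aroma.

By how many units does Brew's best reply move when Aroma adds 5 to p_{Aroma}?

1

Brew's profit: π = (p_{Brew} − 6)(150 − 5p_{Brew} + 2p_{Aroma}).
∂π/∂p_{Brew} = 180 − 10p_{Brew} + 2p_{Aroma} = 0 ⇒ p_{Brew} = 18 + 0.2p_{Aroma}.
The reaction-function slope is 0.2, so a 5-unit rise in p_{Aroma} moves p_{Brew} by 0.2 × 5 = 1. Brew's best response rises — the actions are strategic complements.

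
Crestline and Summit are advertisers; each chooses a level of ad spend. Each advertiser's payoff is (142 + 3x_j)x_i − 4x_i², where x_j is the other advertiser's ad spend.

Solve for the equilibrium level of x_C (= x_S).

Crestline's payoff is (142 + 3x_S)x_C − 4x_C².
∂π/∂x_C = 142 + 3x_S − 8x_C = 0, so x_C = 17.75 + 0.375x_S.
Setting x_C = x_S in the reaction function: x_C = 17.75 + 0.375x_C, so x_C = 17.75 / 0.625 = 28.4.

28.4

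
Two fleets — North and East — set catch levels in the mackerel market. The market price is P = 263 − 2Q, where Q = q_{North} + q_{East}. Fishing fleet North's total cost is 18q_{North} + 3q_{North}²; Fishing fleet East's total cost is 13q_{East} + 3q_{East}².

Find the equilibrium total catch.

41.25

Fishing fleet North's profit: π = q_{North}(263 − 2(q_{North} + q_{East})) − 18q_{North} − 3q_{North}².
∂π/∂q_{North} = 245 − 10q_{North} − 2q_{East} = 0, so q_{North} = 24.5 − 0.2q_{East}.
By the same steps for East: q_{East} = 25 − 0.2q_{North}.
Plugging q_{East} into North's best response: q_{North} = 24.5 − 0.2(25 − 0.2q_{North}) ⇒ 0.96q_{North} = 19.5, so q_{North} = 20.3125.
Then q_{East} = 25 − 0.2·20.3125 = 20.9375.
Total catch: 20.3125 + 20.9375 = 41.25.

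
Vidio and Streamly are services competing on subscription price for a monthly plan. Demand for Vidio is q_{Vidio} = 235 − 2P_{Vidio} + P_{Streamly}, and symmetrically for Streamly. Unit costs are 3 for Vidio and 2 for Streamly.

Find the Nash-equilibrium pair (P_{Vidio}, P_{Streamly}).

80.2, 79.8

Vidio's profit: π = (P_{Vidio} − 3)(235 − 2P_{Vidio} + P_{Streamly}).
∂π/∂P_{Vidio} = 241 − 4P_{Vidio} + P_{Streamly} = 0 ⇒ P_{Vidio} = 60.25 + 0.25P_{Streamly}.
Similarly P_{Streamly} = 59.75 + 0.25P_{Vidio}.
Plugging P_{Streamly} into Vidio's best response: P_{Vidio} = 60.25 + 0.25(59.75 + 0.25P_{Vidio}) ⇒ 0.9375P_{Vidio} = 75.1875, so P_{Vidio} = 80.2.
Then P_{Streamly} = 59.75 + 0.25·80.2 = 79.8.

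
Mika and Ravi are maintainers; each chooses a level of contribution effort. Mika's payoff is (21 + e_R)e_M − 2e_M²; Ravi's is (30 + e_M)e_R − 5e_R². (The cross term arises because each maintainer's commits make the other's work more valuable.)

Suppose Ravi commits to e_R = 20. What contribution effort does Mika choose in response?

Expanding Mika's payoff: 21e_M + e_Re_M − 2e_M².
∂π/∂e_M = 21 + e_R − 4e_M = 0, so e_M = 5.25 + 0.25e_R.
At e_R = 20: e_M = 5.25 + 0.25·20 = 10.25.

10.25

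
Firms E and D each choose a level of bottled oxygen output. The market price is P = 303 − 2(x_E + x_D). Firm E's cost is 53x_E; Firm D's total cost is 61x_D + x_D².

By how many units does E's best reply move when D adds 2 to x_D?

-1

Firm E's profit: π = x_E(303 − 2(x_E + x_D)) − 53x_E.
∂π/∂x_E = 250 − 4x_E − 2x_D = 0, so x_E = 62.5 − 0.5x_D.
The reaction-function slope is −0.5, so a 2-unit rise in x_D moves x_E by −0.5 × 2 = −1. E's best response falls — the actions are strategic substitutes.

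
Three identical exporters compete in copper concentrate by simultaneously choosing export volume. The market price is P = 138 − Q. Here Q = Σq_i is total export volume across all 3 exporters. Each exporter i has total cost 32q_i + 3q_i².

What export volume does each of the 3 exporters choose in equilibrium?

A representative exporter's profit is π_i = q_i(138 − Q) − 32q_i − 3q_i², with Q = q_i + Σ_{j≠i} q_j.
First-order condition: 106 − 8q_i − Σ_{j≠i} q_j = 0.
In a symmetric equilibrium every exporter chooses the same q, so Σ_{j≠i} q_j = 2q. The condition becomes 106 − 10q = 0, giving q = 106/10 = 10.6.

10.6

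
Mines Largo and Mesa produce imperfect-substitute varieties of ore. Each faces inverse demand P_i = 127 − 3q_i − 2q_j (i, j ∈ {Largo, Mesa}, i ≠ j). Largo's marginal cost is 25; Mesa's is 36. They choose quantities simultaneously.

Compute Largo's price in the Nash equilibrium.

Mine Largo's profit: π = q_{Largo}(127 − 3q_{Largo} − 2q_{Mesa}) − 25q_{Largo}.
∂π/∂q_{Largo} = 102 − 6q_{Largo} − 2q_{Mesa} = 0 ⇒ q_{Largo} = 17 − (1/3)q_{Mesa}.
Similarly q_{Mesa} = 91/6 − (1/3)q_{Largo}.
Substituting the second reaction function into the first: q_{Largo} = 17 − (1/3)(91/6 − (1/3)q_{Largo}), which gives (8/9)q_{Largo} = 215/18 ⇒ q_{Largo} = 13.4375.
Then q_{Mesa} = 91/6 − (1/3)·13.4375 = 10.6875.
P_{Largo} = 127 − 3·13.4375 − 2·10.6875 = 65.3125.

65.3125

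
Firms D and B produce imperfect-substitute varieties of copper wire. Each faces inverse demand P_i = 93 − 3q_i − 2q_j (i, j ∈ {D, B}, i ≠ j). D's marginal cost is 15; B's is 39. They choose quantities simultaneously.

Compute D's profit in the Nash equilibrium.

Firm D's profit: π = q_D(93 − 3q_D − 2q_B) − 15q_D.
∂π/∂q_D = 78 − 6q_D − 2q_B = 0 ⇒ q_D = 13 − (1/3)q_B.
Similarly q_B = 9 − (1/3)q_D.
Solving the two reaction functions simultaneously: (1 − (−1/3)(−1/3))q_D = 13 − (1/3)·9, so (8/9)q_D = 10 and q_D = 11.25.
Then q_B = 9 − (1/3)·11.25 = 5.25.
P_D = 93 − 3·11.25 − 2·5.25 = 48.75.
Profit = (48.75 − 15)·11.25 = 379.6875.

379.6875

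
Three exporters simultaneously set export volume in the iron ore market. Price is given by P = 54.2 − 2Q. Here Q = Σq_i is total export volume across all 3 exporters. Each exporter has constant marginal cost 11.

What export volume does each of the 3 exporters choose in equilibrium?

5.4

A representative exporter's profit is π_i = q_i(54.2 − 2Q) − 11q_i, with Q = q_i + Σ_{j≠i} q_j.
First-order condition: 43.2 − 4q_i − 2Σ_{j≠i} q_j = 0.
Imposing symmetry (q_j = q for all j) turns Σ_{j≠i} q_j into 2q, so 43.2 = 8q and q = 5.4.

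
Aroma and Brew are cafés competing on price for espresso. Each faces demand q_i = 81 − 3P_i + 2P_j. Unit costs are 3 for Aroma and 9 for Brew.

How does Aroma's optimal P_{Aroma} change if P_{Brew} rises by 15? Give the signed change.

5

Aroma's profit: π = (P_{Aroma} − 3)(81 − 3P_{Aroma} + 2P_{Brew}).
∂π/∂P_{Aroma} = 90 − 6P_{Aroma} + 2P_{Brew} = 0 ⇒ P_{Aroma} = 15 + (1/3)P_{Brew}.
The reaction-function slope is 1/3, so a 15-unit rise in P_{Brew} moves P_{Aroma} by 1/3 × 15 = 5. Aroma's best response rises — the actions are strategic complements.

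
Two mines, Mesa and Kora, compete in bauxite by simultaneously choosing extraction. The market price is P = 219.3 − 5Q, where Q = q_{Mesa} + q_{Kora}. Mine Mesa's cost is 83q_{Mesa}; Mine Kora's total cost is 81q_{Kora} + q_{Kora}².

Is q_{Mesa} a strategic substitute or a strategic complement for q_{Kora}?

strategic substitutes

Mine Mesa's profit: π = q_{Mesa}(219.3 − 5(q_{Mesa} + q_{Kora})) − 83q_{Mesa}.
∂π/∂q_{Mesa} = 136.3 − 10q_{Mesa} − 5q_{Kora} = 0, so q_{Mesa} = 13.63 − 0.5q_{Kora}.
The best-response slope dq_{Mesa}/dq_{Kora} = −0.5 < 0: the reaction function is downward-sloping, so the choices are strategic substitutes.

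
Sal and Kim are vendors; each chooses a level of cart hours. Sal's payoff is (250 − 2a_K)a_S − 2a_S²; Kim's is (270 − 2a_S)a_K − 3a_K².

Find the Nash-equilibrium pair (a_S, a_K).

Expanding Sal's payoff: 250a_S − 2a_Ka_S − 2a_S².
∂π/∂a_S = 250 − 2a_K − 4a_S = 0, so a_S = 62.5 − 0.5a_K.
Likewise for Kim: a_K = 45 − (1/3)a_S.
Solving the two reaction functions simultaneously: (1 − (−0.5)(−1/3))a_S = 62.5 − 0.5·45, so (5/6)a_S = 40 and a_S = 48.
Then a_K = 45 − (1/3)·48 = 29.

48, 29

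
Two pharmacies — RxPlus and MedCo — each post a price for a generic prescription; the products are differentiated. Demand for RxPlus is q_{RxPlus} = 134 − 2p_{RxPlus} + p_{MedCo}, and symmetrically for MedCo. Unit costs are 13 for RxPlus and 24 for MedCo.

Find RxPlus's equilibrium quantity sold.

83.6

RxPlus's profit: π = (p_{RxPlus} − 13)(134 − 2p_{RxPlus} + p_{MedCo}).
∂π/∂p_{RxPlus} = 160 − 4p_{RxPlus} + p_{MedCo} = 0 ⇒ p_{RxPlus} = 40 + 0.25p_{MedCo}.
Similarly p_{MedCo} = 45.5 + 0.25p_{RxPlus}.
Plugging p_{MedCo} into RxPlus's best response: p_{RxPlus} = 40 + 0.25(45.5 + 0.25p_{RxPlus}) ⇒ 0.9375p_{RxPlus} = 51.375, so p_{RxPlus} = 54.8.
Then p_{MedCo} = 45.5 + 0.25·54.8 = 59.2.
q_{RxPlus} = 134 − 2·54.8 + 59.2 = 83.6.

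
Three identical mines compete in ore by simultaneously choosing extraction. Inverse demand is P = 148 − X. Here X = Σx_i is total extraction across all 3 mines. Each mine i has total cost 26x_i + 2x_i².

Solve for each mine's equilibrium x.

A representative mine's profit is π_i = x_i(148 − X) − 26x_i − 2x_i², with X = x_i + Σ_{j≠i} x_j.
First-order condition: 122 − 6x_i − Σ_{j≠i} x_j = 0.
In a symmetric equilibrium every mine chooses the same x, so Σ_{j≠i} x_j = 2x. The condition becomes 122 − 8x = 0, giving x = 122/8 = 15.25.

15.25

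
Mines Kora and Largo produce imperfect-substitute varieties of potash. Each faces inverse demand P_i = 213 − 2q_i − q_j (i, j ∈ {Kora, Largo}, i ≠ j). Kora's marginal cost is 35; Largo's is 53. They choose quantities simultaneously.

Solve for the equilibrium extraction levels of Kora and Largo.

Mine Kora's profit: π = q_{Kora}(213 − 2q_{Kora} − q_{Largo}) − 35q_{Kora}.
∂π/∂q_{Kora} = 178 − 4q_{Kora} − q_{Largo} = 0 ⇒ q_{Kora} = 44.5 − 0.25q_{Largo}.
Similarly q_{Largo} = 40 − 0.25q_{Kora}.
Plugging q_{Largo} into Kora's best response: q_{Kora} = 44.5 − 0.25(40 − 0.25q_{Kora}) ⇒ 0.9375q_{Kora} = 34.5, so q_{Kora} = 36.8.
Then q_{Largo} = 40 − 0.25·36.8 = 30.8.

36.8, 30.8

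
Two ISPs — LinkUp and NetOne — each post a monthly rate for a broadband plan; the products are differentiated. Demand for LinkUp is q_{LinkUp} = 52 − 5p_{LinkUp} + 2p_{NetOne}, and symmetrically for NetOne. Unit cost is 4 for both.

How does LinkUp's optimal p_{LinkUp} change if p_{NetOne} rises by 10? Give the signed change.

2

LinkUp's profit: π = (p_{LinkUp} − 4)(52 − 5p_{LinkUp} + 2p_{NetOne}).
∂π/∂p_{LinkUp} = 72 − 10p_{LinkUp} + 2p_{NetOne} = 0 ⇒ p_{LinkUp} = 7.2 + 0.2p_{NetOne}.
The reaction-function slope is 0.2, so a 10-unit rise in p_{NetOne} moves p_{LinkUp} by 0.2 × 10 = 2. LinkUp's best response rises — the actions are strategic complements.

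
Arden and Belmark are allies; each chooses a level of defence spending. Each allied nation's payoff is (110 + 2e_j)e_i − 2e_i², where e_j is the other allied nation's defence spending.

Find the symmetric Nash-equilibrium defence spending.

Arden's payoff is (110 + 2e_B)e_A − 2e_A².
∂π/∂e_A = 110 + 2e_B − 4e_A = 0, so e_A = 27.5 + 0.5e_B.
The game is symmetric, so in equilibrium e_B = e_A: the reaction function gives 0.5e_A = 27.5, hence e_A = 55.

55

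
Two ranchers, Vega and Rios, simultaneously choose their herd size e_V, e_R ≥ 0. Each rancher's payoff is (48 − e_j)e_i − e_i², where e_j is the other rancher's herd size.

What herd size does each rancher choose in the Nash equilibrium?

Vega's payoff is (48 − e_R)e_V − e_V².
∂π/∂e_V = 48 − e_R − 2e_V = 0, so e_V = 24 − 0.5e_R.
Setting e_V = e_R in the reaction function: e_V = 24 − 0.5e_V, so e_V = 24 / 1.5 = 16.

16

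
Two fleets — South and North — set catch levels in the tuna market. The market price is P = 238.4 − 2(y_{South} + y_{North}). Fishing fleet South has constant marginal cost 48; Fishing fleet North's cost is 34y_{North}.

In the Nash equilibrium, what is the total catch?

Fishing fleet South's profit: π = y_{South}(238.4 − 2(y_{South} + y_{North})) − 48y_{South}.
∂π/∂y_{South} = 190.4 − 4y_{South} − 2y_{North} = 0, so y_{South} = 47.6 − 0.5y_{North}.
By the same steps for North: y_{North} = 51.1 − 0.5y_{South}.
Plugging y_{North} into South's best response: y_{South} = 47.6 − 0.5(51.1 − 0.5y_{South}) ⇒ 0.75y_{South} = 22.05, so y_{South} = 29.4.
Then y_{North} = 51.1 − 0.5·29.4 = 36.4.
Total catch: 29.4 + 36.4 = 65.8.

65.8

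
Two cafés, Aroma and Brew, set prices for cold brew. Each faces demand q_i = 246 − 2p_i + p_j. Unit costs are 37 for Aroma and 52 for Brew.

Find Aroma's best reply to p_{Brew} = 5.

Aroma's profit: π = (p_{Aroma} − 37)(246 − 2p_{Aroma} + p_{Brew}).
∂π/∂p_{Aroma} = 320 − 4p_{Aroma} + p_{Brew} = 0 ⇒ p_{Aroma} = 80 + 0.25p_{Brew}.
At p_{Brew} = 5: p_{Aroma} = 80 + 0.25·5 = 81.25.

81.25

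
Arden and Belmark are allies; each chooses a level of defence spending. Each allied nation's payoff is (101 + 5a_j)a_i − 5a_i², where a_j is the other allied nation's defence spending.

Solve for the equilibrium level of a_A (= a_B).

Arden's payoff is (101 + 5a_B)a_A − 5a_A².
∂π/∂a_A = 101 + 5a_B − 10a_A = 0, so a_A = 10.1 + 0.5a_B.
By symmetry a_B = a_A; substituting into the reaction function, 0.5a_A = 10.1 and a_A = 20.2.

20.2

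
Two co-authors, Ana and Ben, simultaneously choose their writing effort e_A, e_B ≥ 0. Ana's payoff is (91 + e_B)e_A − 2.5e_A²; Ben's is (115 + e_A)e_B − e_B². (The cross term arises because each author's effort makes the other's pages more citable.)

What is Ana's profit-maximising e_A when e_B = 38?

25.8

Expanding Ana's payoff: 91e_A + e_Be_A − 2.5e_A².
∂π/∂e_A = 91 + e_B − 5e_A = 0, so e_A = 18.2 + 0.2e_B.
At e_B = 38: e_A = 18.2 + 0.2·38 = 25.8.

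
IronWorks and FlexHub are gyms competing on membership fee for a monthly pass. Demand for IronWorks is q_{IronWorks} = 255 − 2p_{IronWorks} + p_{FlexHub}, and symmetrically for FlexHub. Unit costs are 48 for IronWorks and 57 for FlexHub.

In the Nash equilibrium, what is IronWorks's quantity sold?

140.4

IronWorks's profit: π = (p_{IronWorks} − 48)(255 − 2p_{IronWorks} + p_{FlexHub}).
∂π/∂p_{IronWorks} = 351 − 4p_{IronWorks} + p_{FlexHub} = 0 ⇒ p_{IronWorks} = 87.75 + 0.25p_{FlexHub}.
Similarly p_{FlexHub} = 92.25 + 0.25p_{IronWorks}.
Substituting the second reaction function into the first: p_{IronWorks} = 87.75 + 0.25(92.25 + 0.25p_{IronWorks}), which gives 0.9375p_{IronWorks} = 110.8125 ⇒ p_{IronWorks} = 118.2.
Then p_{FlexHub} = 92.25 + 0.25·118.2 = 121.8.
q_{IronWorks} = 255 − 2·118.2 + 121.8 = 140.4.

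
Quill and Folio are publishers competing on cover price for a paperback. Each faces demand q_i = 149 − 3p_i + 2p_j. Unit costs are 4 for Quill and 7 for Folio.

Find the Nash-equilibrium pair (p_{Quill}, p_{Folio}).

40.8125, 41.9375

Quill's profit: π = (p_{Quill} − 4)(149 − 3p_{Quill} + 2p_{Folio}).
∂π/∂p_{Quill} = 161 − 6p_{Quill} + 2p_{Folio} = 0 ⇒ p_{Quill} = 161/6 + (1/3)p_{Folio}.
Similarly p_{Folio} = 85/3 + (1/3)p_{Quill}.
Solving the two reaction functions simultaneously: (1 − (1/3)(1/3))p_{Quill} = 161/6 + (1/3)·(85/3), so (8/9)p_{Quill} = 653/18 and p_{Quill} = 40.8125.
Then p_{Folio} = 85/3 + (1/3)·40.8125 = 41.9375.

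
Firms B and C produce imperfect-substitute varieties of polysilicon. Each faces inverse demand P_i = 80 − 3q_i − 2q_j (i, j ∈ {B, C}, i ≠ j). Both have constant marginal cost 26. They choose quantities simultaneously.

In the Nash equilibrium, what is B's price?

46.25

Firm B's profit: π = q_B(80 − 3q_B − 2q_C) − 26q_B.
∂π/∂q_B = 54 − 6q_B − 2q_C = 0 ⇒ q_B = 9 − (1/3)q_C.
Setting q_B = q_C in the reaction function: q_B = 9 − (1/3)q_B, so q_B = 9 / (4/3) = 6.75.
P_B = 80 − 3·6.75 − 2·6.75 = 46.25.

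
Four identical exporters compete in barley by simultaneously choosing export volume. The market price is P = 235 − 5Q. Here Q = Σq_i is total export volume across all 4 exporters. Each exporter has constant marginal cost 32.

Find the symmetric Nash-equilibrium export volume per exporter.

8.12

A representative exporter's profit is π_i = q_i(235 − 5Q) − 32q_i, with Q = q_i + Σ_{j≠i} q_j.
First-order condition: 203 − 10q_i − 5Σ_{j≠i} q_j = 0.
In a symmetric equilibrium every exporter chooses the same q, so Σ_{j≠i} q_j = 3q. The condition becomes 203 − 25q = 0, giving q = 203/25 = 8.12.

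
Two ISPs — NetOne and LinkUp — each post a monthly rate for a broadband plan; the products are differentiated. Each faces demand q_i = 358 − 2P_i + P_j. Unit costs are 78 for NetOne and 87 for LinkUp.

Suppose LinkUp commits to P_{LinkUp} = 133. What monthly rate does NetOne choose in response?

NetOne's profit: π = (P_{NetOne} − 78)(358 − 2P_{NetOne} + P_{LinkUp}).
∂π/∂P_{NetOne} = 514 − 4P_{NetOne} + P_{LinkUp} = 0 ⇒ P_{NetOne} = 128.5 + 0.25P_{LinkUp}.
At P_{LinkUp} = 133: P_{NetOne} = 128.5 + 0.25·133 = 161.75.

161.75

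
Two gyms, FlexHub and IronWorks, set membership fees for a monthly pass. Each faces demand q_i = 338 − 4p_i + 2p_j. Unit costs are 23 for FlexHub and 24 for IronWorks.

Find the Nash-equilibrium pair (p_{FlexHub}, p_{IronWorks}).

FlexHub's profit: π = (p_{FlexHub} − 23)(338 − 4p_{FlexHub} + 2p_{IronWorks}).
∂π/∂p_{FlexHub} = 430 − 8p_{FlexHub} + 2p_{IronWorks} = 0 ⇒ p_{FlexHub} = 53.75 + 0.25p_{IronWorks}.
Similarly p_{IronWorks} = 54.25 + 0.25p_{FlexHub}.
Substituting the second reaction function into the first: p_{FlexHub} = 53.75 + 0.25(54.25 + 0.25p_{FlexHub}), which gives 0.9375p_{FlexHub} = 67.3125 ⇒ p_{FlexHub} = 71.8.
Then p_{IronWorks} = 54.25 + 0.25·71.8 = 72.2.

71.8, 72.2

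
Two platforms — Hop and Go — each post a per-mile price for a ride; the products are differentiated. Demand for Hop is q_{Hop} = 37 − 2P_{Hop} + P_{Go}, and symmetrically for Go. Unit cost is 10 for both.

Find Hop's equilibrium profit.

Hop's profit: π = (P_{Hop} − 10)(37 − 2P_{Hop} + P_{Go}).
∂π/∂P_{Hop} = 57 − 4P_{Hop} + P_{Go} = 0 ⇒ P_{Hop} = 14.25 + 0.25P_{Go}.
Setting P_{Hop} = P_{Go} in the reaction function: P_{Hop} = 14.25 + 0.25P_{Hop}, so P_{Hop} = 14.25 / 0.75 = 19.
q_{Hop} = 37 − 2·19 + 19 = 18.
Profit = (19 − 10)·18 = 162.

162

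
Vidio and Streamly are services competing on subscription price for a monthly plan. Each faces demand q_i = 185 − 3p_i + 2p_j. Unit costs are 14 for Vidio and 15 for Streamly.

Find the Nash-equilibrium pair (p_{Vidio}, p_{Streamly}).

56.9375, 57.3125

Vidio's profit: π = (p_{Vidio} − 14)(185 − 3p_{Vidio} + 2p_{Streamly}).
∂π/∂p_{Vidio} = 227 − 6p_{Vidio} + 2p_{Streamly} = 0 ⇒ p_{Vidio} = 227/6 + (1/3)p_{Streamly}.
Similarly p_{Streamly} = 115/3 + (1/3)p_{Vidio}.
Solving the two reaction functions simultaneously: (1 − (1/3)(1/3))p_{Vidio} = 227/6 + (1/3)·(115/3), so (8/9)p_{Vidio} = 911/18 and p_{Vidio} = 56.9375.
Then p_{Streamly} = 115/3 + (1/3)·56.9375 = 57.3125.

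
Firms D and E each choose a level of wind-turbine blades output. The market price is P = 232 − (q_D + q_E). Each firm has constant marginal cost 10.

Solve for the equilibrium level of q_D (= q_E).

74

Firm D's profit: π = q_D(232 − (q_D + q_E)) − 10q_D.
∂π/∂q_D = 222 − 2q_D − q_E = 0, so q_D = 111 − 0.5q_E.
Setting q_D = q_E in the reaction function: q_D = 111 − 0.5q_D, so q_D = 111 / 1.5 = 74.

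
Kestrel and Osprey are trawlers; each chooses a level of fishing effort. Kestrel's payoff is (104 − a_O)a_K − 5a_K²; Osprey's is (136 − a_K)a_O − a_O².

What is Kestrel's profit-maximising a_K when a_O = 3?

Expanding Kestrel's payoff: 104a_K − a_Oa_K − 5a_K².
∂π/∂a_K = 104 − a_O − 10a_K = 0, so a_K = 10.4 − 0.1a_O.
At a_O = 3: a_K = 10.4 − 0.1·3 = 10.1.

10.1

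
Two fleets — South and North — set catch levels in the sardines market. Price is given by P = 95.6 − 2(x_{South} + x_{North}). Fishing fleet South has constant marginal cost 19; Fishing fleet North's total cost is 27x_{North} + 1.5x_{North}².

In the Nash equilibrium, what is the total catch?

Fishing fleet South's profit: π = x_{South}(95.6 − 2(x_{South} + x_{North})) − 19x_{South}.
∂π/∂x_{South} = 76.6 − 4x_{South} − 2x_{North} = 0, so x_{South} = 19.15 − 0.5x_{North}.
For North: ∂π/∂x_{North} = 68.6 − 7x_{North} − 2x_{South} = 0 ⇒ x_{North} = 9.8 − (2/7)x_{South}.
Plugging x_{North} into South's best response: x_{South} = 19.15 − 0.5(9.8 − (2/7)x_{South}) ⇒ (6/7)x_{South} = 14.25, so x_{South} = 16.625.
Then x_{North} = 9.8 − (2/7)·16.625 = 5.05.
Total catch: 16.625 + 5.05 = 21.675.

21.675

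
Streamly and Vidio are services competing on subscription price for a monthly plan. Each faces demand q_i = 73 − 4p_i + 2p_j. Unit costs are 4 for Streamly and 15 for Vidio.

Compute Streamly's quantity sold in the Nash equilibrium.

49.2

Streamly's profit: π = (p_{Streamly} − 4)(73 − 4p_{Streamly} + 2p_{Vidio}).
∂π/∂p_{Streamly} = 89 − 8p_{Streamly} + 2p_{Vidio} = 0 ⇒ p_{Streamly} = 11.125 + 0.25p_{Vidio}.
Similarly p_{Vidio} = 16.625 + 0.25p_{Streamly}.
Plugging p_{Vidio} into Streamly's best response: p_{Streamly} = 11.125 + 0.25(16.625 + 0.25p_{Streamly}) ⇒ 0.9375p_{Streamly} = 489/32, so p_{Streamly} = 16.3.
Then p_{Vidio} = 16.625 + 0.25·16.3 = 20.7.
q_{Streamly} = 73 − 4·16.3 + 2·20.7 = 49.2.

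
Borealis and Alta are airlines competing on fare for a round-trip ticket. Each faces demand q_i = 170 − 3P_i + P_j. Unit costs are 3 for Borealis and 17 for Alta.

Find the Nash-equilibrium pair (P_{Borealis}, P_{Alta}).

Borealis's profit: π = (P_{Borealis} − 3)(170 − 3P_{Borealis} + P_{Alta}).
∂π/∂P_{Borealis} = 179 − 6P_{Borealis} + P_{Alta} = 0 ⇒ P_{Borealis} = 179/6 + (1/6)P_{Alta}.
Similarly P_{Alta} = 221/6 + (1/6)P_{Borealis}.
Solving the two reaction functions simultaneously: (1 − (1/6)(1/6))P_{Borealis} = 179/6 + (1/6)·(221/6), so (35/36)P_{Borealis} = 1295/36 and P_{Borealis} = 37.
Then P_{Alta} = 221/6 + (1/6)·37 = 43.

37, 43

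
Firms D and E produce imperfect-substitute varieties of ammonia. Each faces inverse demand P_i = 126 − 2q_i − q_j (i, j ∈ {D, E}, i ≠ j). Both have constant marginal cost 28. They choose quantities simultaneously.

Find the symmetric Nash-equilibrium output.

19.6

Firm D's profit: π = q_D(126 − 2q_D − q_E) − 28q_D.
∂π/∂q_D = 98 − 4q_D − q_E = 0 ⇒ q_D = 24.5 − 0.25q_E.
The game is symmetric, so in equilibrium q_E = q_D: the reaction function gives 1.25q_D = 24.5, hence q_D = 19.6.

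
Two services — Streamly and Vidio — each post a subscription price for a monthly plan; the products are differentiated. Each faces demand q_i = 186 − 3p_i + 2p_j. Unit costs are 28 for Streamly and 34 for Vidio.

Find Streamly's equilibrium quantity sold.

121.875

Streamly's profit: π = (p_{Streamly} − 28)(186 − 3p_{Streamly} + 2p_{Vidio}).
∂π/∂p_{Streamly} = 270 − 6p_{Streamly} + 2p_{Vidio} = 0 ⇒ p_{Streamly} = 45 + (1/3)p_{Vidio}.
Similarly p_{Vidio} = 48 + (1/3)p_{Streamly}.
Plugging p_{Vidio} into Streamly's best response: p_{Streamly} = 45 + (1/3)(48 + (1/3)p_{Streamly}) ⇒ (8/9)p_{Streamly} = 61, so p_{Streamly} = 68.625.
Then p_{Vidio} = 48 + (1/3)·68.625 = 70.875.
q_{Streamly} = 186 − 3·68.625 + 2·70.875 = 121.875.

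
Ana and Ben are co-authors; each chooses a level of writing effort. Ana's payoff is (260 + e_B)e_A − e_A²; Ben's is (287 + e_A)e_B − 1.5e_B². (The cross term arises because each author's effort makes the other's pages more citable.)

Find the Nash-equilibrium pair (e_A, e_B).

Expanding Ana's payoff: 260e_A + e_Be_A − e_A².
∂π/∂e_A = 260 + e_B − 2e_A = 0, so e_A = 130 + 0.5e_B.
Likewise for Ben: e_B = 287/3 + (1/3)e_A.
Substituting the second reaction function into the first: e_A = 130 + 0.5(287/3 + (1/3)e_A), which gives (5/6)e_A = 1067/6 ⇒ e_A = 213.4.
Then e_B = 287/3 + (1/3)·213.4 = 166.8.

213.4, 166.8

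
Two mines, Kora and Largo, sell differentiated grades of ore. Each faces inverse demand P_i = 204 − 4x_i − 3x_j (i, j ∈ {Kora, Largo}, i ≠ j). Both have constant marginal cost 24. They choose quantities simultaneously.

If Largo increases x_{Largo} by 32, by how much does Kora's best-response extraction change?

Mine Kora's profit: π = x_{Kora}(204 − 4x_{Kora} − 3x_{Largo}) − 24x_{Kora}.
∂π/∂x_{Kora} = 180 − 8x_{Kora} − 3x_{Largo} = 0 ⇒ x_{Kora} = 22.5 − 0.375x_{Largo}.
The reaction-function slope is −0.375, so a 32-unit rise in x_{Largo} moves x_{Kora} by −0.375 × 32 = −12. Kora's best response falls — the actions are strategic substitutes.

-12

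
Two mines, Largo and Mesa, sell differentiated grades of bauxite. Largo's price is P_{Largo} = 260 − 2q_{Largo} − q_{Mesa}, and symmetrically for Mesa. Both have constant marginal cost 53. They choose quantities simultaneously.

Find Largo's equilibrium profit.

Mine Largo's profit: π = q_{Largo}(260 − 2q_{Largo} − q_{Mesa}) − 53q_{Largo}.
∂π/∂q_{Largo} = 207 − 4q_{Largo} − q_{Mesa} = 0 ⇒ q_{Largo} = 51.75 − 0.25q_{Mesa}.
By symmetry q_{Mesa} = q_{Largo}; substituting into the reaction function, 1.25q_{Largo} = 51.75 and q_{Largo} = 41.4.
P_{Largo} = 260 − 2·41.4 − 41.4 = 135.8.
Profit = (135.8 − 53)·41.4 = 3427.92.

3427.92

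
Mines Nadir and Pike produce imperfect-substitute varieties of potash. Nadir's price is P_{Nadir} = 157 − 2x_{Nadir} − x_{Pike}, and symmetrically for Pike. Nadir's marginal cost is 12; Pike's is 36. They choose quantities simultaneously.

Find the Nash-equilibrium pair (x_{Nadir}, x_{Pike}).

30.6, 22.6

Mine Nadir's profit: π = x_{Nadir}(157 − 2x_{Nadir} − x_{Pike}) − 12x_{Nadir}.
∂π/∂x_{Nadir} = 145 − 4x_{Nadir} − x_{Pike} = 0 ⇒ x_{Nadir} = 36.25 − 0.25x_{Pike}.
Similarly x_{Pike} = 30.25 − 0.25x_{Nadir}.
Solving the two reaction functions simultaneously: (1 − (−0.25)(−0.25))x_{Nadir} = 36.25 − 0.25·30.25, so 0.9375x_{Nadir} = 28.6875 and x_{Nadir} = 30.6.
Then x_{Pike} = 30.25 − 0.25·30.6 = 22.6.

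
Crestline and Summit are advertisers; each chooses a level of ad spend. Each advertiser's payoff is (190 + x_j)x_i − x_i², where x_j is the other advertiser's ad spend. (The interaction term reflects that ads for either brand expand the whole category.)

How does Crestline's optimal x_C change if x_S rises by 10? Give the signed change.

Crestline's payoff is (190 + x_S)x_C − x_C².
∂π/∂x_C = 190 + x_S − 2x_C = 0, so x_C = 95 + 0.5x_S.
The reaction-function slope is 0.5, so a 10-unit rise in x_S moves x_C by 0.5 × 10 = 5. Crestline's best response rises — the actions are strategic complements.

5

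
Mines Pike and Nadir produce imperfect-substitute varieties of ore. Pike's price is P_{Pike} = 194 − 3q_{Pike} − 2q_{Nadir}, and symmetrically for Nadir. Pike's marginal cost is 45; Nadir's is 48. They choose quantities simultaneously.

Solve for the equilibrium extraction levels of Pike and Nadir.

Mine Pike's profit: π = q_{Pike}(194 − 3q_{Pike} − 2q_{Nadir}) − 45q_{Pike}.
∂π/∂q_{Pike} = 149 − 6q_{Pike} − 2q_{Nadir} = 0 ⇒ q_{Pike} = 149/6 − (1/3)q_{Nadir}.
Similarly q_{Nadir} = 73/3 − (1/3)q_{Pike}.
Plugging q_{Nadir} into Pike's best response: q_{Pike} = 149/6 − (1/3)(73/3 − (1/3)q_{Pike}) ⇒ (8/9)q_{Pike} = 301/18, so q_{Pike} = 18.8125.
Then q_{Nadir} = 73/3 − (1/3)·18.8125 = 18.0625.

18.8125, 18.0625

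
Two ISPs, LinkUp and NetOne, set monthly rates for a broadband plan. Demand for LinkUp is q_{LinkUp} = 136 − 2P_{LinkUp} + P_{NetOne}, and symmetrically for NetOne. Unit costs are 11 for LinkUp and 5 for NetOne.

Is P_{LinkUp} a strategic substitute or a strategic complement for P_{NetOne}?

LinkUp's profit: π = (P_{LinkUp} − 11)(136 − 2P_{LinkUp} + P_{NetOne}).
∂π/∂P_{LinkUp} = 158 − 4P_{LinkUp} + P_{NetOne} = 0 ⇒ P_{LinkUp} = 39.5 + 0.25P_{NetOne}.
The best-response slope dP_{LinkUp}/dP_{NetOne} = 0.25 > 0: the reaction function is upward-sloping, so the choices are strategic complements.

strategic complements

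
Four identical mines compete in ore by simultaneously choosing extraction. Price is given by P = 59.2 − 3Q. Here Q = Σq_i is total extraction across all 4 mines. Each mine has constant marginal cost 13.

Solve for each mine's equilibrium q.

3.08

A representative mine's profit is π_i = q_i(59.2 − 3Q) − 13q_i, with Q = q_i + Σ_{j≠i} q_j.
First-order condition: 46.2 − 6q_i − 3Σ_{j≠i} q_j = 0.
Imposing symmetry (q_j = q for all j) turns Σ_{j≠i} q_j into 3q, so 46.2 = 15q and q = 3.08.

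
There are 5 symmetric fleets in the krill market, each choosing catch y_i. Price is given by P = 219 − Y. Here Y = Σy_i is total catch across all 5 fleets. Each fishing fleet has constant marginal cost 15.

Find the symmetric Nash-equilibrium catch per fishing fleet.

34

A representative fishing fleet's profit is π_i = y_i(219 − Y) − 15y_i, with Y = y_i + Σ_{j≠i} y_j.
First-order condition: 204 − 2y_i − Σ_{j≠i} y_j = 0.
Imposing symmetry (y_j = y for all j) turns Σ_{j≠i} y_j into 4y, so 204 = 6y and y = 34.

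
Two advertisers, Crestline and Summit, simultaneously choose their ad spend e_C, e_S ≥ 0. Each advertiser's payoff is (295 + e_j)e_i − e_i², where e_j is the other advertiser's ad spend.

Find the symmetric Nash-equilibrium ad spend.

Crestline's payoff is (295 + e_S)e_C − e_C².
∂π/∂e_C = 295 + e_S − 2e_C = 0, so e_C = 147.5 + 0.5e_S.
Setting e_C = e_S in the reaction function: e_C = 147.5 + 0.5e_C, so e_C = 147.5 / 0.5 = 295.

295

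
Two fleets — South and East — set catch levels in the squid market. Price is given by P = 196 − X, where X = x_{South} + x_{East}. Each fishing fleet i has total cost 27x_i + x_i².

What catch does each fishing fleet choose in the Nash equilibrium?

Fishing fleet South's profit: π = x_{South}(196 − (x_{South} + x_{East})) − 27x_{South} − x_{South}².
∂π/∂x_{South} = 169 − 4x_{South} − x_{East} = 0, so x_{South} = 42.25 − 0.25x_{East}.
By symmetry x_{East} = x_{South}; substituting into the reaction function, 1.25x_{South} = 42.25 and x_{South} = 33.8.

33.8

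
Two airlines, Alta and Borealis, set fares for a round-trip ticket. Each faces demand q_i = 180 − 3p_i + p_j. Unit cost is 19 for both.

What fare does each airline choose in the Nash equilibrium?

47.4

Alta's profit: π = (p_{Alta} − 19)(180 − 3p_{Alta} + p_{Borealis}).
∂π/∂p_{Alta} = 237 − 6p_{Alta} + p_{Borealis} = 0 ⇒ p_{Alta} = 39.5 + (1/6)p_{Borealis}.
By symmetry p_{Borealis} = p_{Alta}; substituting into the reaction function, (5/6)p_{Alta} = 39.5 and p_{Alta} = 47.4.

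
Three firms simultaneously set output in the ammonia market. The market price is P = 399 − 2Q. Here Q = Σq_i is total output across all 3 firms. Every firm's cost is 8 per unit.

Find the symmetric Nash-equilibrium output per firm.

A representative firm's profit is π_i = q_i(399 − 2Q) − 8q_i, with Q = q_i + Σ_{j≠i} q_j.
First-order condition: 391 − 4q_i − 2Σ_{j≠i} q_j = 0.
With identical firms, set every q_j = q: then 391 − 4q − 4q = 0, i.e. q = 391/8 = 48.875.

48.875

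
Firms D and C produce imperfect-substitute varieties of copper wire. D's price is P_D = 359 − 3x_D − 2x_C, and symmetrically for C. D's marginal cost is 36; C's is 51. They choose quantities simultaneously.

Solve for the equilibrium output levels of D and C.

Firm D's profit: π = x_D(359 − 3x_D − 2x_C) − 36x_D.
∂π/∂x_D = 323 − 6x_D − 2x_C = 0 ⇒ x_D = 323/6 − (1/3)x_C.
Similarly x_C = 154/3 − (1/3)x_D.
Substituting the second reaction function into the first: x_D = 323/6 − (1/3)(154/3 − (1/3)x_D), which gives (8/9)x_D = 661/18 ⇒ x_D = 41.3125.
Then x_C = 154/3 − (1/3)·41.3125 = 37.5625.

41.3125, 37.5625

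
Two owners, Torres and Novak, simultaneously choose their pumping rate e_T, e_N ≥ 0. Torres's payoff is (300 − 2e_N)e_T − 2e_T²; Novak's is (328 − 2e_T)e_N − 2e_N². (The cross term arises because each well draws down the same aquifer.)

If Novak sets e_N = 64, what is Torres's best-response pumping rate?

43

Expanding Torres's payoff: 300e_T − 2e_Ne_T − 2e_T².
∂π/∂e_T = 300 − 2e_N − 4e_T = 0, so e_T = 75 − 0.5e_N.
At e_N = 64: e_T = 75 − 0.5·64 = 43.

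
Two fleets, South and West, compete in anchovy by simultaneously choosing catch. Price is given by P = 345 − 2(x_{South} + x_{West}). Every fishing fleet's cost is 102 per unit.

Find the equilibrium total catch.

Fishing fleet South's profit: π = x_{South}(345 − 2(x_{South} + x_{West})) − 102x_{South}.
∂π/∂x_{South} = 243 − 4x_{South} − 2x_{West} = 0, so x_{South} = 60.75 − 0.5x_{West}.
The game is symmetric, so in equilibrium x_{West} = x_{South}: the reaction function gives 1.5x_{South} = 60.75, hence x_{South} = 40.5.
Total catch: 40.5 + 40.5 = 81.

81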